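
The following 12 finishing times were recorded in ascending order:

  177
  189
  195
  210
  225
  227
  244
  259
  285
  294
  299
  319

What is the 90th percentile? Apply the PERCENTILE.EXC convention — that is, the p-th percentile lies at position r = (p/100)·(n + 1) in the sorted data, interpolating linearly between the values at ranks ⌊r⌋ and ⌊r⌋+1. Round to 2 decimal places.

n = 12.
r = (90/100)·(12 + 1) = 11.7.
Rank 11 is 299 and rank 12 is 319.
Interpolate: 299 + 0.7·(319 − 299) = 299 + 0.7·20 = 313.

313.00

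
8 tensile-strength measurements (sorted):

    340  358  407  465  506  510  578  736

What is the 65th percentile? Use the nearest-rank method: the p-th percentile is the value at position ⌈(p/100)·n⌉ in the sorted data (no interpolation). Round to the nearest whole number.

n = 8.
Position = ⌈65/100 · 8⌉ = ⌈5.2⌉ = 6.
The value at rank 6 is 510.

510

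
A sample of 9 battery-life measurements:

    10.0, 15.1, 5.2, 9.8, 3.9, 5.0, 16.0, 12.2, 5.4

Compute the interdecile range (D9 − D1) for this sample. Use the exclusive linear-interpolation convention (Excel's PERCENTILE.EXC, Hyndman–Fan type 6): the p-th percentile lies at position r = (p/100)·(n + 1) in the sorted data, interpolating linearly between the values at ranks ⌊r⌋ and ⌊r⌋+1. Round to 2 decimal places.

Sorted: 3.9, 5.0, 5.2, 5.4, 9.8, 10.0, 12.2, 15.1, 16.0.
n = 9.
P10: r = 1 (integer) → 3.9.
P90: r = 9 (integer) → 16.
Difference: 16 − 3.9 = 12.1.

12.10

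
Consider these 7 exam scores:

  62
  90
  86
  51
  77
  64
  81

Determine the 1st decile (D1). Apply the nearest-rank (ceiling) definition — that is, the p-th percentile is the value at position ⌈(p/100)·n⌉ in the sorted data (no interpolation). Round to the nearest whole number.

Sorted: 51, 62, 64, 77, 81, 86, 90.
n = 7.
Position = ⌈10/100 · 7⌉ = ⌈0.7⌉ = 1.
The value at rank 1 is 51.

51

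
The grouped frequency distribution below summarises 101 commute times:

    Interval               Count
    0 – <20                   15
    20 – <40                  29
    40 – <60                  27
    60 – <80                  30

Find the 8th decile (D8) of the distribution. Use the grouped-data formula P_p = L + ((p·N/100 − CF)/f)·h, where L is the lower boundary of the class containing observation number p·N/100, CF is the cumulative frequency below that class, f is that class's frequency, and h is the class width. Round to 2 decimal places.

66.53

N = 101; target position k = 80/100 · 101 = 80.8.
Cumulative frequencies: 15, 44, 71, 101.
Observation 80.8 falls in the class 60 – <80.
L = 60, CF = 71, f = 30, h = 20.
P80 = 60 + ((80.8 − 71)/30)·20 = 60 + 6.53333 = 66.5333.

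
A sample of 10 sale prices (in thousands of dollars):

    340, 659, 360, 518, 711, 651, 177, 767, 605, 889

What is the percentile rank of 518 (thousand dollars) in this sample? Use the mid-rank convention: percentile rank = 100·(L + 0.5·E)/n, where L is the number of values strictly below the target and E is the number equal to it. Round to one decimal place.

Sorted: 177, 340, 360, 518, 605, 651, 659, 711, 767, 889.
Count below 518: L = 3; count equal: E = 1; n = 10.
Percentile rank = 100·(3 + 0.5·1)/10 = 100·3.5/10 = 35.

35.0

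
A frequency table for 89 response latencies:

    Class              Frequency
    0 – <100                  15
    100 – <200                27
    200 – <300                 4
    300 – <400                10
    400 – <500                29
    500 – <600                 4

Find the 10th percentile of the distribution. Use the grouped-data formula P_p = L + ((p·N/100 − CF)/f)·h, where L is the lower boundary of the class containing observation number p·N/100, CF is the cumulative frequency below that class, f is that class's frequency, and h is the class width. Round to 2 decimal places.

N = 89; target position k = 10/100 · 89 = 8.9.
Cumulative frequencies: 15, 42, 46, 56, 85, 89.
Observation 8.9 falls in the class 0 – <100.
L = 0, CF = 0, f = 15, h = 100.
P10 = 0 + ((8.9 − 0)/15)·100 = 0 + 59.3333 = 59.3333.

59.33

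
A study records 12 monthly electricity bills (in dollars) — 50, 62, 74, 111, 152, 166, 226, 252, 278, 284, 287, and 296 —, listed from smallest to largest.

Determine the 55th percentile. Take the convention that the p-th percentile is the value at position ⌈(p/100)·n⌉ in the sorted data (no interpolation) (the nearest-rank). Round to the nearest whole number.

n = 12.
Position = ⌈55/100 · 12⌉ = ⌈6.6⌉ = 7.
The value at rank 7 is 226.

226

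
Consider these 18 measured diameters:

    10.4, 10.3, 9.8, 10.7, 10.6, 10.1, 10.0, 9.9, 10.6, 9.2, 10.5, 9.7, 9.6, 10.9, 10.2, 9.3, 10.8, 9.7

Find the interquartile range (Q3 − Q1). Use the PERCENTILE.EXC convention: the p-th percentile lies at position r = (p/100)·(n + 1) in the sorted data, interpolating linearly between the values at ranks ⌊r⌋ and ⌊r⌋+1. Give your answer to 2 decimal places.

0.90

Sorted: 9.2, 9.3, 9.6, 9.7, 9.7, 9.8, 9.9, 10.0, 10.1, 10.2, 10.3, 10.4, 10.5, 10.6, 10.6, 10.7, 10.8, 10.9.
n = 18.
P25: r = 4.75; ranks 4–5 are 9.7, 9.7; interpolating gives 9.7.
P75: r = 14.25; ranks 14–15 are 10.6, 10.6; interpolating gives 10.6.
Difference: 10.6 − 9.7 = 0.9.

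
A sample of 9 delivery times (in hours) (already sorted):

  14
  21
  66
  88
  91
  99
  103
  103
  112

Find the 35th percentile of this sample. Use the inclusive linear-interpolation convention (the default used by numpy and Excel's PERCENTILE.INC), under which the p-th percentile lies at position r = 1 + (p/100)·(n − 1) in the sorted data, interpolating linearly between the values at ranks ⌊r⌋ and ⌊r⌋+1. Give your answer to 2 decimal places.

n = 9.
r = 1 + (35/100)·(9 − 1) = 1 + 2.8 = 3.8.
Rank 3 is 66 and rank 4 is 88.
Interpolate: 66 + 0.8·(88 − 66) = 66 + 0.8·22 = 83.6.

83.60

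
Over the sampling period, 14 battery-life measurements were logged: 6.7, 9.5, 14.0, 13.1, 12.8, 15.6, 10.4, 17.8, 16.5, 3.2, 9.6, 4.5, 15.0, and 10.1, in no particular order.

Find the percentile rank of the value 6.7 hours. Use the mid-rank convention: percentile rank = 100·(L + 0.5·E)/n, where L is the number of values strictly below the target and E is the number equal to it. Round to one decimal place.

Sorted: 3.2, 4.5, 6.7, 9.5, 9.6, 10.1, 10.4, 12.8, 13.1, 14.0, 15.0, 15.6, 16.5, 17.8.
Count below 6.7: L = 2; count equal: E = 1; n = 14.
Percentile rank = 100·(2 + 0.5·1)/14 = 100·2.5/14 = 17.86.

17.9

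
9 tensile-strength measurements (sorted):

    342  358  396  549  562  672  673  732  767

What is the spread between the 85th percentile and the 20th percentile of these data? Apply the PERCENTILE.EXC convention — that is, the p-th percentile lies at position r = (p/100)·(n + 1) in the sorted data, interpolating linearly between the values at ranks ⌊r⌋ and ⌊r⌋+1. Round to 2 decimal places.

n = 9.
P20: r = 2 (integer) → 358.
P85: r = 8.5; ranks 8–9 are 732, 767; interpolating gives 749.5.
Difference: 749.5 − 358 = 391.5.

391.50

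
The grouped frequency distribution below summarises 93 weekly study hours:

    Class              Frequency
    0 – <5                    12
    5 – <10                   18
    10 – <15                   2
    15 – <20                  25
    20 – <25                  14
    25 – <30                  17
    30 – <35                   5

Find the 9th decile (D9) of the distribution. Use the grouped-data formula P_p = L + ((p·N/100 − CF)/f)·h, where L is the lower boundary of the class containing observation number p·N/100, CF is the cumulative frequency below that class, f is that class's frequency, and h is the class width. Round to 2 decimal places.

N = 93; target position k = 90/100 · 93 = 83.7.
Cumulative frequencies: 12, 30, 32, 57, 71, 88, 93.
Observation 83.7 falls in the class 25 – <30.
L = 25, CF = 71, f = 17, h = 5.
P90 = 25 + ((83.7 − 71)/17)·5 = 25 + 3.73529 = 28.7353.

28.74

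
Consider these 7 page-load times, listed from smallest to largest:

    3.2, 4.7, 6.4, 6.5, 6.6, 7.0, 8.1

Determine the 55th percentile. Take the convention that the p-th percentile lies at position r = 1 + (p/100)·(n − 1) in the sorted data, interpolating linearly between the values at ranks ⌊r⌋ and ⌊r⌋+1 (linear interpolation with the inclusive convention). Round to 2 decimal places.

6.53

n = 7.
r = 1 + (55/100)·(7 − 1) = 1 + 3.3 = 4.3.
Rank 4 is 6.5 and rank 5 is 6.6.
Interpolate: 6.5 + 0.3·(6.6 − 6.5) = 6.5 + 0.3·0.1 = 6.53.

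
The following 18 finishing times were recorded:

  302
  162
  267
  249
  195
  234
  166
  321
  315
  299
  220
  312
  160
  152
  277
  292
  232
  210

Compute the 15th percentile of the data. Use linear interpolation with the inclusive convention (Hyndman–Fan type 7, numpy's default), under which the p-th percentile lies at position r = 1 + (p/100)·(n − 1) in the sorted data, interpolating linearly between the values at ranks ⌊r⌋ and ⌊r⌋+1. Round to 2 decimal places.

Sorted: 152, 160, 162, 166, 195, 210, 220, 232, 234, 249, 267, 277, 292, 299, 302, 312, 315, 321.
n = 18.
r = 1 + (15/100)·(18 − 1) = 1 + 2.55 = 3.55.
Rank 3 is 162 and rank 4 is 166.
Interpolate: 162 + 0.55·(166 − 162) = 162 + 0.55·4 = 164.2.

164.20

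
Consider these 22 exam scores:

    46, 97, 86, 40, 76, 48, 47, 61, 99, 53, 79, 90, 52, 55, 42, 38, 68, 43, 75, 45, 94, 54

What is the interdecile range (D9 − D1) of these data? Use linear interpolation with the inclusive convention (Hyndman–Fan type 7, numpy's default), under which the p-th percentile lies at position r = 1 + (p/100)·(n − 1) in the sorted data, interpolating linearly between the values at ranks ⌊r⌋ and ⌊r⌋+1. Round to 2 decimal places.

51.50

Sorted: 38, 40, 42, 43, 45, 46, 47, 48, 52, 53, 54, 55, 61, 68, 75, 76, 79, 86, 90, 94, 97, 99.
n = 22.
P10: r = 3.1; ranks 3–4 are 42, 43; interpolating gives 42.1.
P90: r = 19.9; ranks 19–20 are 90, 94; interpolating gives 93.6.
Difference: 93.6 − 42.1 = 51.5.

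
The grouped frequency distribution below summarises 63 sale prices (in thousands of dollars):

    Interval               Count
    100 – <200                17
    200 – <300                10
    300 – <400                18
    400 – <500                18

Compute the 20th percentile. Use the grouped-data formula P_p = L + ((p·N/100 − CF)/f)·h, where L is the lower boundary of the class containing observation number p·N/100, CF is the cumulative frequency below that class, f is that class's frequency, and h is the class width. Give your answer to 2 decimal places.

174.12

N = 63; target position k = 20/100 · 63 = 12.6.
Cumulative frequencies: 17, 27, 45, 63.
Observation 12.6 falls in the class 100 – <200.
L = 100, CF = 0, f = 17, h = 100.
P20 = 100 + ((12.6 − 0)/17)·100 = 100 + 74.1176 = 174.118.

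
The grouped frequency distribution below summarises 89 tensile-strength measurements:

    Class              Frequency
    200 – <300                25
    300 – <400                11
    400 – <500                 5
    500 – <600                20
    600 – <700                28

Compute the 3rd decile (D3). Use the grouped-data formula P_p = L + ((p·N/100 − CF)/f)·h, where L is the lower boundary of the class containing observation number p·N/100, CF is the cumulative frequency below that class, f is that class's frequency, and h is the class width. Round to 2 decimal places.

N = 89; target position k = 30/100 · 89 = 26.7.
Cumulative frequencies: 25, 36, 41, 61, 89.
Observation 26.7 falls in the class 300 – <400.
L = 300, CF = 25, f = 11, h = 100.
P30 = 300 + ((26.7 − 25)/11)·100 = 300 + 15.4545 = 315.455.

315.45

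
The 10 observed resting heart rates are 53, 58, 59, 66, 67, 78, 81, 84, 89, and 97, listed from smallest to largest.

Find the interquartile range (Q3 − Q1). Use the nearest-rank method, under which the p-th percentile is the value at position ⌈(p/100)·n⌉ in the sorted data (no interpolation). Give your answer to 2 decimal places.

n = 10.
P25: rank ⌈25/100·10⌉ = 3 → 59.
P75: rank ⌈75/100·10⌉ = 8 → 84.
Difference: 84 − 59 = 25.

25.00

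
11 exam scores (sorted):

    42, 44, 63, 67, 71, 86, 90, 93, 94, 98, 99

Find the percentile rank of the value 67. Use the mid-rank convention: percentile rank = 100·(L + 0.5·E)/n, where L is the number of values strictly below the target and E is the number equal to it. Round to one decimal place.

31.8

Count below 67: L = 3; count equal: E = 1; n = 11.
Percentile rank = 100·(3 + 0.5·1)/11 = 100·3.5/11 = 31.82.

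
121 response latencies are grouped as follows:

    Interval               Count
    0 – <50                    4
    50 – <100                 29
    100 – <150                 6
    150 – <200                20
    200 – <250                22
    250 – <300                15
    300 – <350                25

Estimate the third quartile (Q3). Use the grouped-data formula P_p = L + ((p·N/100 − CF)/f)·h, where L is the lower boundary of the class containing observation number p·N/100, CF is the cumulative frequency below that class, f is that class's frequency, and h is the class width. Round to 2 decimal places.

N = 121; target position k = 75/100 · 121 = 90.75.
Cumulative frequencies: 4, 33, 39, 59, 81, 96, 121.
Observation 90.75 falls in the class 250 – <300.
L = 250, CF = 81, f = 15, h = 50.
P75 = 250 + ((90.75 − 81)/15)·50 = 250 + 32.5 = 282.5.

282.50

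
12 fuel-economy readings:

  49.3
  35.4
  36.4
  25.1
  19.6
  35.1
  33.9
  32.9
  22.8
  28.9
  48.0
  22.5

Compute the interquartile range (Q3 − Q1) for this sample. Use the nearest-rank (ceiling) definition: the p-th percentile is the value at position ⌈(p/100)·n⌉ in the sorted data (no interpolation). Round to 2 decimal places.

12.60

Sorted: 19.6, 22.5, 22.8, 25.1, 28.9, 32.9, 33.9, 35.1, 35.4, 36.4, 48.0, 49.3.
n = 12.
P25: rank ⌈25/100·12⌉ = 3 → 22.8.
P75: rank ⌈75/100·12⌉ = 9 → 35.4.
Difference: 35.4 − 22.8 = 12.6.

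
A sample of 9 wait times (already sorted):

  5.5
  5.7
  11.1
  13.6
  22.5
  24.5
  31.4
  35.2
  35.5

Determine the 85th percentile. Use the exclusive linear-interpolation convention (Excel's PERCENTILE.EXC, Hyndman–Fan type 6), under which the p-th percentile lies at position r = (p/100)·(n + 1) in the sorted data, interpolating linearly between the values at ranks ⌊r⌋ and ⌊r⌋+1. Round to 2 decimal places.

35.35

n = 9.
r = (85/100)·(9 + 1) = 8.5.
Rank 8 is 35.2 and rank 9 is 35.5.
Interpolate: 35.2 + 0.5·(35.5 − 35.2) = 35.2 + 0.5·0.3 = 35.35.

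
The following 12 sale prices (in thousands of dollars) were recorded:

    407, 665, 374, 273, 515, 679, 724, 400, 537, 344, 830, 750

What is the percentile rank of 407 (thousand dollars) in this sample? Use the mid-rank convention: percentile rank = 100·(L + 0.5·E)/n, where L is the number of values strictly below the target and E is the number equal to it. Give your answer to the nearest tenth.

37.5

Sorted: 273, 344, 374, 400, 407, 515, 537, 665, 679, 724, 750, 830.
Count below 407: L = 4; count equal: E = 1; n = 12.
Percentile rank = 100·(4 + 0.5·1)/12 = 100·4.5/12 = 37.5.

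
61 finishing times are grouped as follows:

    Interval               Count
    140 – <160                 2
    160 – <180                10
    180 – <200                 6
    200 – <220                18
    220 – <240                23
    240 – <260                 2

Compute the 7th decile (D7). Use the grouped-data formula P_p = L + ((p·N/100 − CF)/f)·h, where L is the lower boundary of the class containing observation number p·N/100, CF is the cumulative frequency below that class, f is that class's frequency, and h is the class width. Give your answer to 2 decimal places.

N = 61; target position k = 70/100 · 61 = 42.7.
Cumulative frequencies: 2, 12, 18, 36, 59, 61.
Observation 42.7 falls in the class 220 – <240.
L = 220, CF = 36, f = 23, h = 20.
P70 = 220 + ((42.7 − 36)/23)·20 = 220 + 5.82609 = 225.826.

225.83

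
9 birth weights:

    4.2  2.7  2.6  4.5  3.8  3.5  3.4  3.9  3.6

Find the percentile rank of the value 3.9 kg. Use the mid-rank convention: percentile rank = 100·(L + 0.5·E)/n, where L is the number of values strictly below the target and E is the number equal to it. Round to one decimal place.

72.2

Sorted: 2.6, 2.7, 3.4, 3.5, 3.6, 3.8, 3.9, 4.2, 4.5.
Count below 3.9: L = 6; count equal: E = 1; n = 9.
Percentile rank = 100·(6 + 0.5·1)/9 = 100·6.5/9 = 72.22.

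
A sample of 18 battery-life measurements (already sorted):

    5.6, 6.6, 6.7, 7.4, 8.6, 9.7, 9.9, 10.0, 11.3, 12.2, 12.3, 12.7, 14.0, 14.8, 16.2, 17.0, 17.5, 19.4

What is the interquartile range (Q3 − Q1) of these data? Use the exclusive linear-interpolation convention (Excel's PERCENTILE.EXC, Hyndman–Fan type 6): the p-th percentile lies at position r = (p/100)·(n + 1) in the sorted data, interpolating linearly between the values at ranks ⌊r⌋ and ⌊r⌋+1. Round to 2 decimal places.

n = 18.
P25: r = 4.75; ranks 4–5 are 7.4, 8.6; interpolating gives 8.3.
P75: r = 14.25; ranks 14–15 are 14.8, 16.2; interpolating gives 15.15.
Difference: 15.15 − 8.3 = 6.85.

6.85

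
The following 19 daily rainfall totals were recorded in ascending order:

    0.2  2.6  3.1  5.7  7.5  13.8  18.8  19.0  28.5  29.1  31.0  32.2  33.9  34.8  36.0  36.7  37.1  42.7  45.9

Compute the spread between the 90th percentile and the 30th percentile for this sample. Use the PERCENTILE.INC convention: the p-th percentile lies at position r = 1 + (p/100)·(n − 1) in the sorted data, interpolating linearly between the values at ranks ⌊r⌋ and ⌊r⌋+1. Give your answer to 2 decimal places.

n = 19.
P30: r = 6.4; ranks 6–7 are 13.8, 18.8; interpolating gives 15.8.
P90: r = 17.2; ranks 17–18 are 37.1, 42.7; interpolating gives 38.22.
Difference: 38.22 − 15.8 = 22.42.

22.42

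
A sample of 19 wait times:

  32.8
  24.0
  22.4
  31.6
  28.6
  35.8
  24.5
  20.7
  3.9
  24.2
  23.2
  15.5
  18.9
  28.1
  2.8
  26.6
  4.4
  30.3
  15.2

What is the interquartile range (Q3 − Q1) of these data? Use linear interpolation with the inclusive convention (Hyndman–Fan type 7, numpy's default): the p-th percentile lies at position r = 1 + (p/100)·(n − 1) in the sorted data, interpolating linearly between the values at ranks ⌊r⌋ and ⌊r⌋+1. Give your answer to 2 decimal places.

Sorted: 2.8, 3.9, 4.4, 15.2, 15.5, 18.9, 20.7, 22.4, 23.2, 24.0, 24.2, 24.5, 26.6, 28.1, 28.6, 30.3, 31.6, 32.8, 35.8.
n = 19.
P25: r = 5.5; ranks 5–6 are 15.5, 18.9; interpolating gives 17.2.
P75: r = 14.5; ranks 14–15 are 28.1, 28.6; interpolating gives 28.35.
Difference: 28.35 − 17.2 = 11.15.

11.15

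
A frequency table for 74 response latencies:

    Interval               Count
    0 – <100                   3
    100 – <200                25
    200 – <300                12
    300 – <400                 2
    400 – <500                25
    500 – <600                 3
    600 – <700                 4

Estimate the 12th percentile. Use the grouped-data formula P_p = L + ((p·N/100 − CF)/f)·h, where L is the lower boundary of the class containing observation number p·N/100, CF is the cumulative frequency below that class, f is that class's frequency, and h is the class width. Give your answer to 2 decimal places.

123.52

N = 74; target position k = 12/100 · 74 = 8.88.
Cumulative frequencies: 3, 28, 40, 42, 67, 70, 74.
Observation 8.88 falls in the class 100 – <200.
L = 100, CF = 3, f = 25, h = 100.
P12 = 100 + ((8.88 − 3)/25)·100 = 100 + 23.52 = 123.52.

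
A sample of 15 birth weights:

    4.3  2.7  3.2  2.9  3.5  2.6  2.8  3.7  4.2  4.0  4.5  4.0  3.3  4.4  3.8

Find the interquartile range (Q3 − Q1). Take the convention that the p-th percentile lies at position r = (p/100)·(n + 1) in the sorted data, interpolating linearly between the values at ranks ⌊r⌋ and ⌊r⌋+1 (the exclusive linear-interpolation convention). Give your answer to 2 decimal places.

Sorted: 2.6, 2.7, 2.8, 2.9, 3.2, 3.3, 3.5, 3.7, 3.8, 4.0, 4.0, 4.2, 4.3, 4.4, 4.5.
n = 15.
P25: r = 4 (integer) → 2.9.
P75: r = 12 (integer) → 4.2.
Difference: 4.2 − 2.9 = 1.3.

1.30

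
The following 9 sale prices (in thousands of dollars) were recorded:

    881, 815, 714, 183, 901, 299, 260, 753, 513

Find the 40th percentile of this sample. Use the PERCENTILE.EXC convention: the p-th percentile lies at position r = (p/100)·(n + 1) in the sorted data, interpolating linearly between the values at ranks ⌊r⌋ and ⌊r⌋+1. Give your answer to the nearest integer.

Sorted: 183, 260, 299, 513, 714, 753, 815, 881, 901.
n = 9.
r = (40/100)·(9 + 1) = 4.
r is an integer, so P40 is the value at rank 4: 513.

513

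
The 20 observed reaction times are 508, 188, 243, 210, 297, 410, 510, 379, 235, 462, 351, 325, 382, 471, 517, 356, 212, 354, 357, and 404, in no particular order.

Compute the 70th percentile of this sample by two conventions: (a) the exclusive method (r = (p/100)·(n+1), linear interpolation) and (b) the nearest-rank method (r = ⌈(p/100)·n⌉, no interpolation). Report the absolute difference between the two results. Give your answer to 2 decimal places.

4.20

Sorted: 188, 210, 212, 235, 243, 297, 325, 351, 354, 356, 357, 379, 382, 404, 410, 462, 471, 508, 510, 517.
n = 20.
(a) r = 14.7; between ranks 14 (404) and 15 (410): 408.2.
(b) the nearest-rank method: rank 14 → 404.
|408.2 − 404| = 4.2.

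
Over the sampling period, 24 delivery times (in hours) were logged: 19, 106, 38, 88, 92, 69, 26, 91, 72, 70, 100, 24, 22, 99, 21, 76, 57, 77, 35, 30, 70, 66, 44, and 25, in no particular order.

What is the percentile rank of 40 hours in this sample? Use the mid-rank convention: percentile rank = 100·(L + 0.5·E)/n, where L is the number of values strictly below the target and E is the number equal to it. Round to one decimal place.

Sorted: 19, 21, 22, 24, 25, 26, 30, 35, 38, 44, 57, 66, 69, 70, 70, 72, 76, 77, 88, 91, 92, 99, 100, 106.
Count below 40: L = 9; count equal: E = 0; n = 24.
Percentile rank = 100·(9 + 0.5·0)/24 = 100·9/24 = 37.5.

37.5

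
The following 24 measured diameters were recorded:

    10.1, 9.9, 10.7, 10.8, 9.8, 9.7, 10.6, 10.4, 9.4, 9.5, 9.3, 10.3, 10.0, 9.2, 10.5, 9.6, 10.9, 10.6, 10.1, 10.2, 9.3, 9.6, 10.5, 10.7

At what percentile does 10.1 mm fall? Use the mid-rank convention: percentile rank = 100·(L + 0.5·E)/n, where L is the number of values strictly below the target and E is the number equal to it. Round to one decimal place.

50.0

Sorted: 9.2, 9.3, 9.3, 9.4, 9.5, 9.6, 9.6, 9.7, 9.8, 9.9, 10.0, 10.1, 10.1, 10.2, 10.3, 10.4, 10.5, 10.5, 10.6, 10.6, 10.7, 10.7, 10.8, 10.9.
Count below 10.1: L = 11; count equal: E = 2; n = 24.
Percentile rank = 100·(11 + 0.5·2)/24 = 100·12/24 = 50.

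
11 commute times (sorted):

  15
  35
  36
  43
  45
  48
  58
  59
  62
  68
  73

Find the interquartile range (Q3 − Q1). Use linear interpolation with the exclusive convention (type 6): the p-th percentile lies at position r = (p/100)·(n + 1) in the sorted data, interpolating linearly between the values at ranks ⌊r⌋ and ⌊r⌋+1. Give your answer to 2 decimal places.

n = 11.
P25: r = 3 (integer) → 36.
P75: r = 9 (integer) → 62.
Difference: 62 − 36 = 26.

26.00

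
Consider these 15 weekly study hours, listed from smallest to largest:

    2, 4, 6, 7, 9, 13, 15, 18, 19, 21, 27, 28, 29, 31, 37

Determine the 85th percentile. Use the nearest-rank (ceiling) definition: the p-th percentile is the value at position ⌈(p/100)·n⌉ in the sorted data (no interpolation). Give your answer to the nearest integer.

29

n = 15.
Position = ⌈85/100 · 15⌉ = ⌈12.75⌉ = 13.
The value at rank 13 is 29.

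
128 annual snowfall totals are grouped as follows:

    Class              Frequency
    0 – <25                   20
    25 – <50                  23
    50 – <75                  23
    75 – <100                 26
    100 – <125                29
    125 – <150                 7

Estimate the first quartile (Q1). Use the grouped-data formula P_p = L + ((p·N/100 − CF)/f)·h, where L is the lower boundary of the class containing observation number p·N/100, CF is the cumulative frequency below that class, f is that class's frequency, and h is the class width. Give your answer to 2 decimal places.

38.04

N = 128; target position k = 25/100 · 128 = 32.
Cumulative frequencies: 20, 43, 66, 92, 121, 128.
Observation 32 falls in the class 25 – <50.
L = 25, CF = 20, f = 23, h = 25.
P25 = 25 + ((32 − 20)/23)·25 = 25 + 13.0435 = 38.0435.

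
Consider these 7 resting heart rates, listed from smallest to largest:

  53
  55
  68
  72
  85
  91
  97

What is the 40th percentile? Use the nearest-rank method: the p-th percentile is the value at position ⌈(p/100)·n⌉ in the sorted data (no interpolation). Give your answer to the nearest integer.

68

n = 7.
Position = ⌈40/100 · 7⌉ = ⌈2.8⌉ = 3.
The value at rank 3 is 68.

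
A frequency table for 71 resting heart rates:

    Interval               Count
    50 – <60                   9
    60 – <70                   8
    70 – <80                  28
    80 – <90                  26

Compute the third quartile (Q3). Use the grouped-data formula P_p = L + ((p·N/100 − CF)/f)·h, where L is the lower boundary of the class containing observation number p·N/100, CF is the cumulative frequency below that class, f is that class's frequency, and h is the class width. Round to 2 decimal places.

N = 71; target position k = 75/100 · 71 = 53.25.
Cumulative frequencies: 9, 17, 45, 71.
Observation 53.25 falls in the class 80 – <90.
L = 80, CF = 45, f = 26, h = 10.
P75 = 80 + ((53.25 − 45)/26)·10 = 80 + 3.17308 = 83.1731.

83.17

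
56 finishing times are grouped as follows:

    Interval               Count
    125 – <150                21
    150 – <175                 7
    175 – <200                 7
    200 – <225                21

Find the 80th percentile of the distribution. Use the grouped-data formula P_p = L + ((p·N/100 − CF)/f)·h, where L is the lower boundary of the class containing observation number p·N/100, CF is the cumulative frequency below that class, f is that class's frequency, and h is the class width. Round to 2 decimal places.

N = 56; target position k = 80/100 · 56 = 44.8.
Cumulative frequencies: 21, 28, 35, 56.
Observation 44.8 falls in the class 200 – <225.
L = 200, CF = 35, f = 21, h = 25.
P80 = 200 + ((44.8 − 35)/21)·25 = 200 + 11.6667 = 211.667.

211.67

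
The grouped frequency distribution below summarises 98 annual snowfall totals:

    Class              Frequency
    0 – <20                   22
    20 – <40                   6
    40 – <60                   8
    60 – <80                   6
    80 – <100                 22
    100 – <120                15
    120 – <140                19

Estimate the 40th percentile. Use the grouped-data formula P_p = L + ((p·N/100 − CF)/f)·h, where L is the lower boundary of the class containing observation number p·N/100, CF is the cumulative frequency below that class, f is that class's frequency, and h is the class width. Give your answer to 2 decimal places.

70.67

N = 98; target position k = 40/100 · 98 = 39.2.
Cumulative frequencies: 22, 28, 36, 42, 64, 79, 98.
Observation 39.2 falls in the class 60 – <80.
L = 60, CF = 36, f = 6, h = 20.
P40 = 60 + ((39.2 − 36)/6)·20 = 60 + 10.6667 = 70.6667.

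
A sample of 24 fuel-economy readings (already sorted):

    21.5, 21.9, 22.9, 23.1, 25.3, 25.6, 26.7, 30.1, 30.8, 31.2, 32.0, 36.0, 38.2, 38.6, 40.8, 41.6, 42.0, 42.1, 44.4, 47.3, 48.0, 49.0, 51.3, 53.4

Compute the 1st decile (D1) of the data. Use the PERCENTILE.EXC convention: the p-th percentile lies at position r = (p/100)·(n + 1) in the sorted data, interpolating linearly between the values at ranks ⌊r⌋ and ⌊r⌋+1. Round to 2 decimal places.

n = 24.
r = (10/100)·(24 + 1) = 2.5.
Rank 2 is 21.9 and rank 3 is 22.9.
Interpolate: 21.9 + 0.5·(22.9 − 21.9) = 21.9 + 0.5·1 = 22.4.

22.40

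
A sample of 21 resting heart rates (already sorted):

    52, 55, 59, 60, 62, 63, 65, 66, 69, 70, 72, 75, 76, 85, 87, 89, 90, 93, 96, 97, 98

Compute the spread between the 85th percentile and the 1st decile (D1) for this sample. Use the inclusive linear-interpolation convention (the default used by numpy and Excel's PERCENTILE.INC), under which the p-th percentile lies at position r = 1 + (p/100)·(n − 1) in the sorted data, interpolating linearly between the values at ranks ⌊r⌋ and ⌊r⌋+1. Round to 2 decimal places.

34.00

n = 21.
P10: r = 3 (integer) → 59.
P85: r = 18 (integer) → 93.
Difference: 93 − 59 = 34.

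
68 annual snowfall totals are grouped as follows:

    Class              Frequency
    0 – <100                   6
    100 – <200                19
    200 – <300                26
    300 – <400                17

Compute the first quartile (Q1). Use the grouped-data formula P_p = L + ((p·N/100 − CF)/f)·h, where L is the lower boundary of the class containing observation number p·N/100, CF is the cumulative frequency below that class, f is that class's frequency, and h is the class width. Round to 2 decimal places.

157.89

N = 68; target position k = 25/100 · 68 = 17.
Cumulative frequencies: 6, 25, 51, 68.
Observation 17 falls in the class 100 – <200.
L = 100, CF = 6, f = 19, h = 100.
P25 = 100 + ((17 − 6)/19)·100 = 100 + 57.8947 = 157.895.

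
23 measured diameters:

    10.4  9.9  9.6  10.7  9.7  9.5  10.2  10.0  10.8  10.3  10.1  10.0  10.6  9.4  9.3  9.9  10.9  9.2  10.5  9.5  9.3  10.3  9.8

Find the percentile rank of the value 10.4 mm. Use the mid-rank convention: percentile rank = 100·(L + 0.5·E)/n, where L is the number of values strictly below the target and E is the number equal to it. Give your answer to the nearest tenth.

Sorted: 9.2, 9.3, 9.3, 9.4, 9.5, 9.5, 9.6, 9.7, 9.8, 9.9, 9.9, 10.0, 10.0, 10.1, 10.2, 10.3, 10.3, 10.4, 10.5, 10.6, 10.7, 10.8, 10.9.
Count below 10.4: L = 17; count equal: E = 1; n = 23.
Percentile rank = 100·(17 + 0.5·1)/23 = 100·17.5/23 = 76.09.

76.1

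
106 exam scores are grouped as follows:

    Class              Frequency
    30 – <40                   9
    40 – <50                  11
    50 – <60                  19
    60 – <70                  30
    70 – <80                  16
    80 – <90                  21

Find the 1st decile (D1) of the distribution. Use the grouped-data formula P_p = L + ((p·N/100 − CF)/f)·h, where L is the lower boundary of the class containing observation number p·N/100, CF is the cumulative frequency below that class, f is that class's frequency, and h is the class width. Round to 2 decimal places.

N = 106; target position k = 10/100 · 106 = 10.6.
Cumulative frequencies: 9, 20, 39, 69, 85, 106.
Observation 10.6 falls in the class 40 – <50.
L = 40, CF = 9, f = 11, h = 10.
P10 = 40 + ((10.6 − 9)/11)·10 = 40 + 1.45455 = 41.4545.

41.45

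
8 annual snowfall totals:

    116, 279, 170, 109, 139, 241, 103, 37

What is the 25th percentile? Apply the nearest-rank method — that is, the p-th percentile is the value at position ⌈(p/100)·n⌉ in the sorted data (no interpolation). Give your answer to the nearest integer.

103

Sorted: 37, 103, 109, 116, 139, 170, 241, 279.
n = 8.
Position = ⌈25/100 · 8⌉ = ⌈2⌉ = 2.
The value at rank 2 is 103.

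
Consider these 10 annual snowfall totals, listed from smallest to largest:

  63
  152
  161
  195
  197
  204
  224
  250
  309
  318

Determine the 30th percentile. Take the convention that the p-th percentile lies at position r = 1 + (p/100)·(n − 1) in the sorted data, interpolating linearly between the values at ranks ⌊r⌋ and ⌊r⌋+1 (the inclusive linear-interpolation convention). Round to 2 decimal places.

184.80

n = 10.
r = 1 + (30/100)·(10 − 1) = 1 + 2.7 = 3.7.
Rank 3 is 161 and rank 4 is 195.
Interpolate: 161 + 0.7·(195 − 161) = 161 + 0.7·34 = 184.8.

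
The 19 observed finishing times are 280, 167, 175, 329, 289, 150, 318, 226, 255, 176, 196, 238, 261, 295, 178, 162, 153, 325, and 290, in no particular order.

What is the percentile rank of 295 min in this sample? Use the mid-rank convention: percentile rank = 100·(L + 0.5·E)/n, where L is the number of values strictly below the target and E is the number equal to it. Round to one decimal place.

Sorted: 150, 153, 162, 167, 175, 176, 178, 196, 226, 238, 255, 261, 280, 289, 290, 295, 318, 325, 329.
Count below 295: L = 15; count equal: E = 1; n = 19.
Percentile rank = 100·(15 + 0.5·1)/19 = 100·15.5/19 = 81.58.

81.6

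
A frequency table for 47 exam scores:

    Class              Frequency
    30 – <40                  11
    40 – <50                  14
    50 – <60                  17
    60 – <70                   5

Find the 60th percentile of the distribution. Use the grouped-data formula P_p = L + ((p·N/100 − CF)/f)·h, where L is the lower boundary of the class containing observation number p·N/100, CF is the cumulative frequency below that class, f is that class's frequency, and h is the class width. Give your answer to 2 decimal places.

51.88

N = 47; target position k = 60/100 · 47 = 28.2.
Cumulative frequencies: 11, 25, 42, 47.
Observation 28.2 falls in the class 50 – <60.
L = 50, CF = 25, f = 17, h = 10.
P60 = 50 + ((28.2 − 25)/17)·10 = 50 + 1.88235 = 51.8824.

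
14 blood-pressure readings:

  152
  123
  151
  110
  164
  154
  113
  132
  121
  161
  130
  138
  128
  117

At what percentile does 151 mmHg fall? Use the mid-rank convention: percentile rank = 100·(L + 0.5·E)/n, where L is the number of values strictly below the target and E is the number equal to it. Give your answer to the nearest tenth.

Sorted: 110, 113, 117, 121, 123, 128, 130, 132, 138, 151, 152, 154, 161, 164.
Count below 151: L = 9; count equal: E = 1; n = 14.
Percentile rank = 100·(9 + 0.5·1)/14 = 100·9.5/14 = 67.86.

67.9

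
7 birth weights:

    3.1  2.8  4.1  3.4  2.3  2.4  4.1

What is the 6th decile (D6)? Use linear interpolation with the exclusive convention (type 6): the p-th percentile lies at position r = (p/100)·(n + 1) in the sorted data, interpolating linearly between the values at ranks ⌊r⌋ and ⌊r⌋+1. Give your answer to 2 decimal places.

Sorted: 2.3, 2.4, 2.8, 3.1, 3.4, 4.1, 4.1.
n = 7.
r = (60/100)·(7 + 1) = 4.8.
Rank 4 is 3.1 and rank 5 is 3.4.
Interpolate: 3.1 + 0.8·(3.4 − 3.1) = 3.1 + 0.8·0.3 = 3.34.

3.34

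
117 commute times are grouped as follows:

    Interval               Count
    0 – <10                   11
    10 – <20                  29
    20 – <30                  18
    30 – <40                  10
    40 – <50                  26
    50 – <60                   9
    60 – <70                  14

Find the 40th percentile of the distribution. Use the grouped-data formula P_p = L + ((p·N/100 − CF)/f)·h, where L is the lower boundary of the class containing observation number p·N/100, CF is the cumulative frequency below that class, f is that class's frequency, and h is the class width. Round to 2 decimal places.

23.78

N = 117; target position k = 40/100 · 117 = 46.8.
Cumulative frequencies: 11, 40, 58, 68, 94, 103, 117.
Observation 46.8 falls in the class 20 – <30.
L = 20, CF = 40, f = 18, h = 10.
P40 = 20 + ((46.8 − 40)/18)·10 = 20 + 3.77778 = 23.7778.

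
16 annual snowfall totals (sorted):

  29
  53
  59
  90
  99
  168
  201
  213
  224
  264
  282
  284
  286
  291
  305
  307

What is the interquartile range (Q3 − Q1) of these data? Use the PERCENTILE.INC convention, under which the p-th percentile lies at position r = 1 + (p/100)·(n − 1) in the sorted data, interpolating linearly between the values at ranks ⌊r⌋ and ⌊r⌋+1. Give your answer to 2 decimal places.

187.75

n = 16.
P25: r = 4.75; ranks 4–5 are 90, 99; interpolating gives 96.75.
P75: r = 12.25; ranks 12–13 are 284, 286; interpolating gives 284.5.
Difference: 284.5 − 96.75 = 187.75.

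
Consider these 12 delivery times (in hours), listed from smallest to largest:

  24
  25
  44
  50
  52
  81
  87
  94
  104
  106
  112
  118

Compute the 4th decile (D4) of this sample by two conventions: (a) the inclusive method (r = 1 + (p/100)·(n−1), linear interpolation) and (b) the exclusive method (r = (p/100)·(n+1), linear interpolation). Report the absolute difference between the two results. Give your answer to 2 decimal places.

n = 12.
(a) r = 5.4; between ranks 5 (52) and 6 (81): 63.6.
(b) r = 5.2; between ranks 5 (52) and 6 (81): 57.8.
|63.6 − 57.8| = 5.8.

5.80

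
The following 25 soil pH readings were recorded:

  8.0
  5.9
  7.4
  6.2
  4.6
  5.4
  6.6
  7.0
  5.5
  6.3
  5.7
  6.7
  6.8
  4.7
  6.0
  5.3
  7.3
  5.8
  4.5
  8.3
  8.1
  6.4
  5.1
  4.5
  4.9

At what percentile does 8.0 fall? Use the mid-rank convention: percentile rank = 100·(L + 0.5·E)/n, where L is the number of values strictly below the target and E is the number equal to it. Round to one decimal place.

90.0

Sorted: 4.5, 4.5, 4.6, 4.7, 4.9, 5.1, 5.3, 5.4, 5.5, 5.7, 5.8, 5.9, 6.0, 6.2, 6.3, 6.4, 6.6, 6.7, 6.8, 7.0, 7.3, 7.4, 8.0, 8.1, 8.3.
Count below 8.0: L = 22; count equal: E = 1; n = 25.
Percentile rank = 100·(22 + 0.5·1)/25 = 100·22.5/25 = 90.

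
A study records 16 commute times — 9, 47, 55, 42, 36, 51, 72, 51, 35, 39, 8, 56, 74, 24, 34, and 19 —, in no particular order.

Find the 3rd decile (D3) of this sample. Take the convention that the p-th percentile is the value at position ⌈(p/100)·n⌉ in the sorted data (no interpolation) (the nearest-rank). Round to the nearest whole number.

34

Sorted: 8, 9, 19, 24, 34, 35, 36, 39, 42, 47, 51, 51, 55, 56, 72, 74.
n = 16.
Position = ⌈30/100 · 16⌉ = ⌈4.8⌉ = 5.
The value at rank 5 is 34.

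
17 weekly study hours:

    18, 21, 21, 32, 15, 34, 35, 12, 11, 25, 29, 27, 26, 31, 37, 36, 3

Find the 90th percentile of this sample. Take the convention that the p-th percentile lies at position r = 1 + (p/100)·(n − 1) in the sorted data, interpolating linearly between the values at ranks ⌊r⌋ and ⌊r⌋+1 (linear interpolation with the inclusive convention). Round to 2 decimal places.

Sorted: 3, 11, 12, 15, 18, 21, 21, 25, 26, 27, 29, 31, 32, 34, 35, 36, 37.
n = 17.
r = 1 + (90/100)·(17 − 1) = 1 + 14.4 = 15.4.
Rank 15 is 35 and rank 16 is 36.
Interpolate: 35 + 0.4·(36 − 35) = 35 + 0.4·1 = 35.4.

35.40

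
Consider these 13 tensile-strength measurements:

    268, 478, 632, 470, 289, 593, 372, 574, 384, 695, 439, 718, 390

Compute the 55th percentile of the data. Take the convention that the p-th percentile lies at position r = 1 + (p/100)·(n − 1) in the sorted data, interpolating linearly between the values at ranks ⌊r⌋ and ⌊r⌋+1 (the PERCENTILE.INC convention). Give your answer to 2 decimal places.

Sorted: 268, 289, 372, 384, 390, 439, 470, 478, 574, 593, 632, 695, 718.
n = 13.
r = 1 + (55/100)·(13 − 1) = 1 + 6.6 = 7.6.
Rank 7 is 470 and rank 8 is 478.
Interpolate: 470 + 0.6·(478 − 470) = 470 + 0.6·8 = 474.8.

474.80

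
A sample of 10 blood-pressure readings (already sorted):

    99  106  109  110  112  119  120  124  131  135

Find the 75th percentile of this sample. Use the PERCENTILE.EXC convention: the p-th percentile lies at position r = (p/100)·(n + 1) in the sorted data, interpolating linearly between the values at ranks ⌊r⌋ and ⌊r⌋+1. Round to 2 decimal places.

125.75

n = 10.
r = (75/100)·(10 + 1) = 8.25.
Rank 8 is 124 and rank 9 is 131.
Interpolate: 124 + 0.25·(131 − 124) = 124 + 0.25·7 = 125.75.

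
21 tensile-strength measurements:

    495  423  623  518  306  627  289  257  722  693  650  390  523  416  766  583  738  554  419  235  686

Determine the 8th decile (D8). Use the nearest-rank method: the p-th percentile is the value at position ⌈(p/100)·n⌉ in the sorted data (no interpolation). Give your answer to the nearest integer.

686

Sorted: 235, 257, 289, 306, 390, 416, 419, 423, 495, 518, 523, 554, 583, 623, 627, 650, 686, 693, 722, 738, 766.
n = 21.
Position = ⌈80/100 · 21⌉ = ⌈16.8⌉ = 17.
The value at rank 17 is 686.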